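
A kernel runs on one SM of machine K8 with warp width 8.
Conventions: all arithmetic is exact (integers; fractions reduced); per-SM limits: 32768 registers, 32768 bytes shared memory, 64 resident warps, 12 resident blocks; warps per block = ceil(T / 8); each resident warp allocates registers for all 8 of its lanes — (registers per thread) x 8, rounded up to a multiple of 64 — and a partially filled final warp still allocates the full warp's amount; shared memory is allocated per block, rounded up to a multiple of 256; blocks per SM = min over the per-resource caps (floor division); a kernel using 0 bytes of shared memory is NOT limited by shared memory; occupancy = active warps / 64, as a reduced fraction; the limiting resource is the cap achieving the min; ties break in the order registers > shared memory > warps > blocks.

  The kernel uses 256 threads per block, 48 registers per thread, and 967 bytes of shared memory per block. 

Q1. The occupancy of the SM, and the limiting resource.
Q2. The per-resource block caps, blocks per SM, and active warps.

Answer: occupancy 1, limited by registers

registers: 2 blocks
shared memory: 32 blocks
warps: 2 blocks
blocks: 12 blocks

Answer: 2 blocks, 64 active warps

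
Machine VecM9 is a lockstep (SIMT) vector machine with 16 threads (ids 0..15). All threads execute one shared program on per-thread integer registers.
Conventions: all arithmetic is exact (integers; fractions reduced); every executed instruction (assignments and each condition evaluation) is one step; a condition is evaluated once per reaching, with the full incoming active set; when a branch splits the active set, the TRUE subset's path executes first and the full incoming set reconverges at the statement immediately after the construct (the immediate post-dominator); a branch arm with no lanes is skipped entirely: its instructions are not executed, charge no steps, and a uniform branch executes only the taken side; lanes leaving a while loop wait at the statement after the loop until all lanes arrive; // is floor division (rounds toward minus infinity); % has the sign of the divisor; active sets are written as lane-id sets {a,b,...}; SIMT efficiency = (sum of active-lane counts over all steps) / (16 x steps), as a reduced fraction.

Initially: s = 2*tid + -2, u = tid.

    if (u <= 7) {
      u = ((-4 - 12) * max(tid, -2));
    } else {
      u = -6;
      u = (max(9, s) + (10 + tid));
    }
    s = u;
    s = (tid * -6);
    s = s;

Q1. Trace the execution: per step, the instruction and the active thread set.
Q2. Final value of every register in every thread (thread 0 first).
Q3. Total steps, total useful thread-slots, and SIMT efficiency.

step 0: eval (u <= 7)                {0,1,2,3,4,5,6,7,8,9,10,11,12,13,14,15}
step 1: u <- ((-4 - 12) * max(tid, -2)) {0,1,2,3,4,5,6,7}
step 2: u <- -6                      {8,9,10,11,12,13,14,15}
step 3: u <- (max(9, s) + (10 + tid)) {8,9,10,11,12,13,14,15}
step 4: s <- u                       {0,1,2,3,4,5,6,7,8,9,10,11,12,13,14,15}
step 5: s <- (tid * -6)              {0,1,2,3,4,5,6,7,8,9,10,11,12,13,14,15}
step 6: s <- s                       {0,1,2,3,4,5,6,7,8,9,10,11,12,13,14,15}

Answer: 7 steps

s: 0,-6,-12,-18,-24,-30,-36,-42,-48,-54,-60,-66,-72,-78,-84,-90
u: 0,-16,-32,-48,-64,-80,-96,-112,32,35,38,41,44,47,50,53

steps = 7; useful = 88; efficiency = 88/112 = 11/14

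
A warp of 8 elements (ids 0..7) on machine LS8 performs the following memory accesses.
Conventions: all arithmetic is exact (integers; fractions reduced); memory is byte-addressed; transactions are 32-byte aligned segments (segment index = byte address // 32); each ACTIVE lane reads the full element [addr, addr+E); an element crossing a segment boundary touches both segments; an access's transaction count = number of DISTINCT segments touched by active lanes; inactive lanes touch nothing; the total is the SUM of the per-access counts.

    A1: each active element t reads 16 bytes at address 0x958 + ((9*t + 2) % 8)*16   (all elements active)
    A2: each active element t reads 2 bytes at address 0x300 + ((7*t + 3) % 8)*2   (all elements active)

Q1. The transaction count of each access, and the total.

A1: 5 transactions
A2: 1 transaction

Answer: 5,1; total 6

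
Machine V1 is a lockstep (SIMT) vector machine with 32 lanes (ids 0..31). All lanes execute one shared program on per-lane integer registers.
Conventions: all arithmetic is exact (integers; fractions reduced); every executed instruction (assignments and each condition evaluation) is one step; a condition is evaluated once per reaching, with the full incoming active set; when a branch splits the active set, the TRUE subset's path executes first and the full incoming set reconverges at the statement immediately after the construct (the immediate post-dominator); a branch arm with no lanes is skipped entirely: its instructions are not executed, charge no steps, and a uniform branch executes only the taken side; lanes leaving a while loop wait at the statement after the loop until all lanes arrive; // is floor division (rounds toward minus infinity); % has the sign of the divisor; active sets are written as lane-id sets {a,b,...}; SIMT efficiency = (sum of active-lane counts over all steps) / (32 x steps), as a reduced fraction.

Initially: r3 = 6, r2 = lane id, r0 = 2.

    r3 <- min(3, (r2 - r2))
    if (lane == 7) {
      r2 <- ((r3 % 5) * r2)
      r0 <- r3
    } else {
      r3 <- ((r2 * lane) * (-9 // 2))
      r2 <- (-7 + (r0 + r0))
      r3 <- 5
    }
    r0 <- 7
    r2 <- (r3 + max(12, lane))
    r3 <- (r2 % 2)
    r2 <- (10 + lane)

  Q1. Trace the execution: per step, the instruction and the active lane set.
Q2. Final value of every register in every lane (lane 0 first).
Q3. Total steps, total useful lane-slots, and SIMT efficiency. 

step 0: r3 <- min(3, (r2 - r2))      {0,1,2,3,4,5,6,7,8,9,10,11,12,13,14,15,16,17,18,19,20,21,22,23,24,25,26,27,28,29,30,31}
step 1: eval (lane == 7)             {0,1,2,3,4,5,6,7,8,9,10,11,12,13,14,15,16,17,18,19,20,21,22,23,24,25,26,27,28,29,30,31}
step 2: r2 <- ((r3 % 5) * r2)        {7}
step 3: r0 <- r3                     {7}
step 4: r3 <- ((r2 * lane) * (-9 // 2)) {0,1,2,3,4,5,6,8,9,10,11,12,13,14,15,16,17,18,19,20,21,22,23,24,25,26,27,28,29,30,31}
step 5: r2 <- (-7 + (r0 + r0))       {0,1,2,3,4,5,6,8,9,10,11,12,13,14,15,16,17,18,19,20,21,22,23,24,25,26,27,28,29,30,31}
step 6: r3 <- 5                      {0,1,2,3,4,5,6,8,9,10,11,12,13,14,15,16,17,18,19,20,21,22,23,24,25,26,27,28,29,30,31}
step 7: r0 <- 7                      {0,1,2,3,4,5,6,7,8,9,10,11,12,13,14,15,16,17,18,19,20,21,22,23,24,25,26,27,28,29,30,31}
step 8: r2 <- (r3 + max(12, lane))   {0,1,2,3,4,5,6,7,8,9,10,11,12,13,14,15,16,17,18,19,20,21,22,23,24,25,26,27,28,29,30,31}
step 9: r3 <- (r2 % 2)               {0,1,2,3,4,5,6,7,8,9,10,11,12,13,14,15,16,17,18,19,20,21,22,23,24,25,26,27,28,29,30,31}
step 10: r2 <- (10 + lane)            {0,1,2,3,4,5,6,7,8,9,10,11,12,13,14,15,16,17,18,19,20,21,22,23,24,25,26,27,28,29,30,31}

Answer: 11 steps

r3: 1,1,1,1,1,1,1,0,1,1,1,1,1,0,1,0,1,0,1,0,1,0,1,0,1,0,1,0,1,0,1,0
r2: 10,11,12,13,14,15,16,17,18,19,20,21,22,23,24,25,26,27,28,29,30,31,32,33,34,35,36,37,38,39,40,41
r0: 7,7,7,7,7,7,7,7,7,7,7,7,7,7,7,7,7,7,7,7,7,7,7,7,7,7,7,7,7,7,7,7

steps = 11; useful = 287; efficiency = 287/352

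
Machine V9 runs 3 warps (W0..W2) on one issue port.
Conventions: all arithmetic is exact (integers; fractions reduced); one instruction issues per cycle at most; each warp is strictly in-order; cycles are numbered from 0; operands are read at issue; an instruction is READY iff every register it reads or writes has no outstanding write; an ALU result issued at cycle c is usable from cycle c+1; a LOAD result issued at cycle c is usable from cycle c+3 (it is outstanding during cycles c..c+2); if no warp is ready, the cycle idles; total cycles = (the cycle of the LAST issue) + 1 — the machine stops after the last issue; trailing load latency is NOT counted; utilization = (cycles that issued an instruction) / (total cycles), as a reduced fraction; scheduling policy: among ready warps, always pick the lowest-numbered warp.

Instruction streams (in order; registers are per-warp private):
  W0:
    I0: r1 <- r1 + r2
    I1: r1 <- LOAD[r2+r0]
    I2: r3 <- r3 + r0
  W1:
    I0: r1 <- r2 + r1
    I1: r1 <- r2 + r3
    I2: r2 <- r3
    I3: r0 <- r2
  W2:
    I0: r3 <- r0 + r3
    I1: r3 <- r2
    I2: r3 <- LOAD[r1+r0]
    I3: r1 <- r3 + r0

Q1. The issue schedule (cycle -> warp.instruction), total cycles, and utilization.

cycle 0: W0.I0
cycle 1: W0.I1
cycle 2: W0.I2
cycle 3: W1.I0
cycle 4: W1.I1
cycle 5: W1.I2
cycle 6: W1.I3
cycle 7: W2.I0
cycle 8: W2.I1
cycle 9: W2.I2
cycle 10: idle
cycle 11: idle
cycle 12: W2.I3

Answer: 13 cycles, utilization 11/13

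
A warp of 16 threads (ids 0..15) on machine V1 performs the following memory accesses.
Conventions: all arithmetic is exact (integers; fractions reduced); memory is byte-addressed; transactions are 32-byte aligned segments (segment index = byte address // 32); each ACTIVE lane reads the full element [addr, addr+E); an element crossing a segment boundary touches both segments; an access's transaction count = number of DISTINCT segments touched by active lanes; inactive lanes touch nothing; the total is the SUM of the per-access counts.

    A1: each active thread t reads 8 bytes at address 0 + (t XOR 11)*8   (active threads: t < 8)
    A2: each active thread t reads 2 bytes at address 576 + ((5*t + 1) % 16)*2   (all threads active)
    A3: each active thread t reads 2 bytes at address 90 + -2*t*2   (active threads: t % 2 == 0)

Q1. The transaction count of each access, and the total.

A1: 2 transactions
A2: 1 transaction
A3: 2 transactions

Answer: 2,1,2; total 5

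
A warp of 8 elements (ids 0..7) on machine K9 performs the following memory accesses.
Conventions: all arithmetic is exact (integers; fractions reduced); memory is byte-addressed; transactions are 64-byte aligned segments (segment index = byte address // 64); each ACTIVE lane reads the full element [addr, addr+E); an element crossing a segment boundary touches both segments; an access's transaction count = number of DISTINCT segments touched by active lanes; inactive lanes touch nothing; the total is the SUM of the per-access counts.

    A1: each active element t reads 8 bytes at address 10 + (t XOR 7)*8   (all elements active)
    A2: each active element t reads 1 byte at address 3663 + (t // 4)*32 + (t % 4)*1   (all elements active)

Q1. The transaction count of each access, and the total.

A1: 2 transactions
A2: 1 transaction

Answer: 2,1; total 3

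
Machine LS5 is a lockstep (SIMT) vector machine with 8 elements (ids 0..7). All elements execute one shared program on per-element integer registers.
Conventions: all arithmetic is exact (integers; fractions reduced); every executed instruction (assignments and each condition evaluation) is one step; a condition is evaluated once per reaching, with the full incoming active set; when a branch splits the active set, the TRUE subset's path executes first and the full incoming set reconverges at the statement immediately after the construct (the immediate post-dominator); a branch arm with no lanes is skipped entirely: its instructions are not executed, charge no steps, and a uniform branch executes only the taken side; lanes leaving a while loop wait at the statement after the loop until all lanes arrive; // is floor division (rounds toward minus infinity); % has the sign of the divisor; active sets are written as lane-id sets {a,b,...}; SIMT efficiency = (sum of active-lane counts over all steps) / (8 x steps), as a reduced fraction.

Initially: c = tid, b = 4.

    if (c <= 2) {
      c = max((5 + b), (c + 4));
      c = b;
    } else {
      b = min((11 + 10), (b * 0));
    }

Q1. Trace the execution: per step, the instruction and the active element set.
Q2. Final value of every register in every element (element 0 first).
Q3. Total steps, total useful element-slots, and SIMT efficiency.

step 0: eval (c <= 2)                {0,1,2,3,4,5,6,7}
step 1: c <- max((5 + b), (c + 4))   {0,1,2}
step 2: c <- b                       {0,1,2}
step 3: b <- min((11 + 10), (b * 0)) {3,4,5,6,7}

Answer: 4 steps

c: 4,4,4,3,4,5,6,7
b: 4,4,4,0,0,0,0,0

steps = 4; useful = 19; efficiency = 19/32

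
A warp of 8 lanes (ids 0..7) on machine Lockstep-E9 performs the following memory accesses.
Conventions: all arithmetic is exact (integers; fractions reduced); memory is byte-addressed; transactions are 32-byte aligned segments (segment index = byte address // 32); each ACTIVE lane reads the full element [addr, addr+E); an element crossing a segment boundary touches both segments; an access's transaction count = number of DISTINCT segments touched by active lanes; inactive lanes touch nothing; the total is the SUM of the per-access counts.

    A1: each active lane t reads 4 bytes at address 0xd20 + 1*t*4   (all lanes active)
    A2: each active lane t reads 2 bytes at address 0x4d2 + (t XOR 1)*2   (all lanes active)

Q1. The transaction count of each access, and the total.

A1: 1 transaction
A2: 2 transactions

Answer: 1,2; total 3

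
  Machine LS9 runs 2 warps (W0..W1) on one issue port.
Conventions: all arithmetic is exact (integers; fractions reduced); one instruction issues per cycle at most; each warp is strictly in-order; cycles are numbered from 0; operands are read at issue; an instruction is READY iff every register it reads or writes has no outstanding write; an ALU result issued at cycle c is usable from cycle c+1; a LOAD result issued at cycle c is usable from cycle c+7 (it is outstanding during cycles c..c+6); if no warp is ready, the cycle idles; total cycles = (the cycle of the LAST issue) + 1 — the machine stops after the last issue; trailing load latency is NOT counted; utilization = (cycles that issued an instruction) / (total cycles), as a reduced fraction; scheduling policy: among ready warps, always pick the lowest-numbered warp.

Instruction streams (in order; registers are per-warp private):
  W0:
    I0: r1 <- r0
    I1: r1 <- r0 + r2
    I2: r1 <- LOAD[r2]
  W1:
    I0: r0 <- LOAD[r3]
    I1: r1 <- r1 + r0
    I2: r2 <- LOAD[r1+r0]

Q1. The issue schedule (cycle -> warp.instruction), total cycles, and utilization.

cycle 0: W0.I0
cycle 1: W0.I1
cycle 2: W0.I2
cycle 3: W1.I0
cycle 4: idle
cycle 5: idle
cycle 6: idle
cycle 7: idle
cycle 8: idle
cycle 9: idle
cycle 10: W1.I1
cycle 11: W1.I2

Answer: 12 cycles, utilization 1/2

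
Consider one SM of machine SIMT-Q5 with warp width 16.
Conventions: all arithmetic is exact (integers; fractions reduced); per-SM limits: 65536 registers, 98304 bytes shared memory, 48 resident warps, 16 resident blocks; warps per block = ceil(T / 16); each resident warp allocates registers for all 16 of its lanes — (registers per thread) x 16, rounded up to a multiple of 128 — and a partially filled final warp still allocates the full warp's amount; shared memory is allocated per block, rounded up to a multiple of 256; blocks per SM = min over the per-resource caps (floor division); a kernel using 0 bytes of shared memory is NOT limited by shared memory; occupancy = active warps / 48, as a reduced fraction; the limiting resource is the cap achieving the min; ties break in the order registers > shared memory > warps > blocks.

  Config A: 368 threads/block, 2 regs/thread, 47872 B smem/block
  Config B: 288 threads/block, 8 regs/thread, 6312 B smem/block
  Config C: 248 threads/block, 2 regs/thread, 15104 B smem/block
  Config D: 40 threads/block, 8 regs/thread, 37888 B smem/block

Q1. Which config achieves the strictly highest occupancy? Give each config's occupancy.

occupancies: A 23/24, B 3/4, C 1, D 1/8

Answer: C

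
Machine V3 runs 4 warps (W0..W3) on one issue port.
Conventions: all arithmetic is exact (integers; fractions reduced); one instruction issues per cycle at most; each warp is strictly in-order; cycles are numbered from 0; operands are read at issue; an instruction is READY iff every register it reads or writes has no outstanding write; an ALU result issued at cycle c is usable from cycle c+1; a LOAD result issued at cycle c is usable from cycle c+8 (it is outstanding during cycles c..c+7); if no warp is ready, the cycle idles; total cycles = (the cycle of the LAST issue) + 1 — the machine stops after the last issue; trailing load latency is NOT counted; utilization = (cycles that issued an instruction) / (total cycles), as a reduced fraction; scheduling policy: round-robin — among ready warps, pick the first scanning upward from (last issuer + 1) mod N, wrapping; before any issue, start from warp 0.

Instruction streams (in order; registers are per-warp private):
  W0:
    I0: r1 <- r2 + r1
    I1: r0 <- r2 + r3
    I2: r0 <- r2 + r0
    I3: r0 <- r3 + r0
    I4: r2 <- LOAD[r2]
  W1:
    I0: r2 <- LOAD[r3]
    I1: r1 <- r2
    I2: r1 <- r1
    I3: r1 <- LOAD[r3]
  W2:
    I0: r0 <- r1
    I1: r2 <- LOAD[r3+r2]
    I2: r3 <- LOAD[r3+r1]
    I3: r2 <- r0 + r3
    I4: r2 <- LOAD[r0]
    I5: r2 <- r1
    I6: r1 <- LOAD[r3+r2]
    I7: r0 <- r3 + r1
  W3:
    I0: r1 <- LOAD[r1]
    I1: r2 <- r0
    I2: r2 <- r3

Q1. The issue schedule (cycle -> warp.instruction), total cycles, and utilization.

cycle 0: W0.I0
cycle 1: W1.I0
cycle 2: W2.I0
cycle 3: W3.I0
cycle 4: W0.I1
cycle 5: W2.I1
cycle 6: W3.I1
cycle 7: W0.I2
cycle 8: W2.I2
cycle 9: W3.I2
cycle 10: W0.I3
cycle 11: W1.I1
cycle 12: W0.I4
cycle 13: W1.I2
cycle 14: W1.I3
cycle 15: idle
cycle 16: W2.I3
cycle 17: W2.I4
cycle 18: idle
cycle 19: idle
cycle 20: idle
cycle 21: idle
cycle 22: idle
cycle 23: idle
cycle 24: idle
cycle 25: W2.I5
cycle 26: W2.I6
cycle 27: idle
cycle 28: idle
cycle 29: idle
cycle 30: idle
cycle 31: idle
cycle 32: idle
cycle 33: idle
cycle 34: W2.I7

Answer: 35 cycles, utilization 4/7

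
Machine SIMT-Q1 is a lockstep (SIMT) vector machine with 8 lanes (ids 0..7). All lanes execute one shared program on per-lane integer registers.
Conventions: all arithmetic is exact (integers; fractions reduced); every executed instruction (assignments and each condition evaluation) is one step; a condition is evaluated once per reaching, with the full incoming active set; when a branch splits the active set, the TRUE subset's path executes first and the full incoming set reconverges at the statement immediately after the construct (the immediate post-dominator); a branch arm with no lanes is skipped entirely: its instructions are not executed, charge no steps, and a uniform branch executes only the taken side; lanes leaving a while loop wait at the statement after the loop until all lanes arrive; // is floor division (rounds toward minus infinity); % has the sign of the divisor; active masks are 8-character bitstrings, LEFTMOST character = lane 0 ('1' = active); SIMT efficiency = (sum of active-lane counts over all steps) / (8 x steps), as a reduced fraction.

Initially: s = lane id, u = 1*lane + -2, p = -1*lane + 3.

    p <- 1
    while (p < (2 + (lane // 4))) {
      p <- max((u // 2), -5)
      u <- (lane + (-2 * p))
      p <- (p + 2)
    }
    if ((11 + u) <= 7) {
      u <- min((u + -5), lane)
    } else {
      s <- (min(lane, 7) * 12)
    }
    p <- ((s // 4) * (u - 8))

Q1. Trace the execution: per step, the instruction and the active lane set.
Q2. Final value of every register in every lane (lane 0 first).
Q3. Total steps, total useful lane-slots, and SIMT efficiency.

step 0: p <- 1                       11111111
step 1: eval (p < (2 + (lane // 4))) 11111111
step 2: p <- max((u // 2), -5)       11111111
step 3: u <- (lane + (-2 * p))       11111111
step 4: p <- (p + 2)                 11111111
step 5: eval (p < (2 + (lane // 4))) 11111111
step 6: p <- max((u // 2), -5)       11000000
step 7: u <- (lane + (-2 * p))       11000000
step 8: p <- (p + 2)                 11000000
step 9: eval (p < (2 + (lane // 4))) 11000000
step 10: eval ((11 + u) <= 7)         11111111
step 11: s <- (min(lane, 7) * 12)     11111111
step 12: p <- ((s // 4) * (u - 8))    11111111

Answer: 13 steps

s: 0,12,24,36,48,60,72,84
u: -2,-1,2,3,2,3,2,3
p: 0,-27,-36,-45,-72,-75,-108,-105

steps = 13; useful = 80; efficiency = 80/104 = 10/13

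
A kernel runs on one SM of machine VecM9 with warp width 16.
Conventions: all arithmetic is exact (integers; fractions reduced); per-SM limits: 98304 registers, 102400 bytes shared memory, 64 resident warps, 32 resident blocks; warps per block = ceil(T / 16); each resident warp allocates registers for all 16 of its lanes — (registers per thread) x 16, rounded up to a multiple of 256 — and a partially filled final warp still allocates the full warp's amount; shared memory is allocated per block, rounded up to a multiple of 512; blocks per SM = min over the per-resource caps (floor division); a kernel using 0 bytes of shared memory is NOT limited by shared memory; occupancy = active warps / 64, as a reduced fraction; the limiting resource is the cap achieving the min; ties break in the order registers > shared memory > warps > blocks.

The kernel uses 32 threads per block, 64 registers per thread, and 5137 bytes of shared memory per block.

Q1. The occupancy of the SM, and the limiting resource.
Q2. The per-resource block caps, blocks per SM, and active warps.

Answer: occupancy 9/16, limited by shared memory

registers: 48 blocks
shared memory: 18 blocks
warps: 32 blocks
blocks: 32 blocks

Answer: 18 blocks, 36 active warps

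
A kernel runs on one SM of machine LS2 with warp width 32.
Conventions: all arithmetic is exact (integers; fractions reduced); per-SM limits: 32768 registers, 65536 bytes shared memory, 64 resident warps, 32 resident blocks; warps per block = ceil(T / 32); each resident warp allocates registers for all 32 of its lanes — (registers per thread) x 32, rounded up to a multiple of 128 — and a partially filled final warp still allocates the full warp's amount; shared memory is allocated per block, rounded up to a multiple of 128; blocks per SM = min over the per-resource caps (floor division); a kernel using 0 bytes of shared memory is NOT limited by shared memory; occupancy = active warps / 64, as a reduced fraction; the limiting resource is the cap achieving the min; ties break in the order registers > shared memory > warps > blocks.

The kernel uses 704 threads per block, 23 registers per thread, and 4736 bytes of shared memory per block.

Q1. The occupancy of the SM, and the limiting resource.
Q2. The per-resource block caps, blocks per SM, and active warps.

Answer: occupancy 11/32, limited by registers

registers: 1 block
shared memory: 13 blocks
warps: 2 blocks
blocks: 32 blocks

Answer: 1 block, 22 active warps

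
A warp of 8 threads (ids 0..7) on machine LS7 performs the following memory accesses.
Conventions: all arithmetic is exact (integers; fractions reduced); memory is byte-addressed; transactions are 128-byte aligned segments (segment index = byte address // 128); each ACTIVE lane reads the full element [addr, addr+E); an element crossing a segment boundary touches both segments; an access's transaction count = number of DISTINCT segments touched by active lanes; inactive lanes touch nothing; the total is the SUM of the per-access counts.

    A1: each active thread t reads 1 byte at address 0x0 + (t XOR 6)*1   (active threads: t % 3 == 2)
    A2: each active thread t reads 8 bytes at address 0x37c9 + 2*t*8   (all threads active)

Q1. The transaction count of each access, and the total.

A1: 1 transaction
A2: 2 transactions

Answer: 1,2; total 3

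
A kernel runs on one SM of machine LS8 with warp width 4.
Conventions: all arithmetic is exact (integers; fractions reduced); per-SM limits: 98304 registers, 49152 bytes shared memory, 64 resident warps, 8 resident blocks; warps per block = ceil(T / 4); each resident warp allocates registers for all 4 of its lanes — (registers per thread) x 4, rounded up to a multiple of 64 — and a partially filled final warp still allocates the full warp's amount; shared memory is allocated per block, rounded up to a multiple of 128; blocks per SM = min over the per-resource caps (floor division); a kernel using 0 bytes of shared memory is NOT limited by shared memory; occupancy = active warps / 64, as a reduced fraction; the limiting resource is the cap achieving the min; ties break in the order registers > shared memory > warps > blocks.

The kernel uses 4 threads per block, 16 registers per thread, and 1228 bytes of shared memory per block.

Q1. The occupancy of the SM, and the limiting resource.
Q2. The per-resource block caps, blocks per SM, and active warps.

Answer: occupancy 1/8, limited by blocks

registers: 1536 blocks
shared memory: 38 blocks
warps: 64 blocks
blocks: 8 blocks

Answer: 8 blocks, 8 active warps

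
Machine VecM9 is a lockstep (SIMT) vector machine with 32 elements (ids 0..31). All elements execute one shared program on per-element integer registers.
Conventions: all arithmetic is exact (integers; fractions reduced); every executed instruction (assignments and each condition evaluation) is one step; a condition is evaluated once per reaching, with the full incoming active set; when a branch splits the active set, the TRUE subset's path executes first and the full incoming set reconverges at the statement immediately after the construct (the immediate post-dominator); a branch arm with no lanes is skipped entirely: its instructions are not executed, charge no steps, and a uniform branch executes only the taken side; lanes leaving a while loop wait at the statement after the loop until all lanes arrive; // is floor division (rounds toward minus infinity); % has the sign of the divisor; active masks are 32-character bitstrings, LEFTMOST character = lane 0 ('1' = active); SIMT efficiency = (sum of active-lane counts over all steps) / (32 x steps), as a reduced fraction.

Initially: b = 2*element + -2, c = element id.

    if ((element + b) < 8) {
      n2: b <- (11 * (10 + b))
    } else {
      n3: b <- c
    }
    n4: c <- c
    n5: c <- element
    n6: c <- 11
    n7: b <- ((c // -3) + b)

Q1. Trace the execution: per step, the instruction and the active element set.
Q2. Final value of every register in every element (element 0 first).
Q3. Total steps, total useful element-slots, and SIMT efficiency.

step 0: eval ((element + b) < 8)     11111111111111111111111111111111
step 1: b <- (11 * (10 + b))         11110000000000000000000000000000
step 2: b <- c                       00001111111111111111111111111111
step 3: c <- c                       11111111111111111111111111111111
step 4: c <- element                 11111111111111111111111111111111
step 5: c <- 11                      11111111111111111111111111111111
step 6: b <- ((c // -3) + b)         11111111111111111111111111111111

Answer: 7 steps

b: 84,106,128,150,0,1,2,3,4,5,6,7,8,9,10,11,12,13,14,15,16,17,18,19,20,21,22,23,24,25,26,27
c: 11,11,11,11,11,11,11,11,11,11,11,11,11,11,11,11,11,11,11,11,11,11,11,11,11,11,11,11,11,11,11,11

steps = 7; useful = 192; efficiency = 192/224 = 6/7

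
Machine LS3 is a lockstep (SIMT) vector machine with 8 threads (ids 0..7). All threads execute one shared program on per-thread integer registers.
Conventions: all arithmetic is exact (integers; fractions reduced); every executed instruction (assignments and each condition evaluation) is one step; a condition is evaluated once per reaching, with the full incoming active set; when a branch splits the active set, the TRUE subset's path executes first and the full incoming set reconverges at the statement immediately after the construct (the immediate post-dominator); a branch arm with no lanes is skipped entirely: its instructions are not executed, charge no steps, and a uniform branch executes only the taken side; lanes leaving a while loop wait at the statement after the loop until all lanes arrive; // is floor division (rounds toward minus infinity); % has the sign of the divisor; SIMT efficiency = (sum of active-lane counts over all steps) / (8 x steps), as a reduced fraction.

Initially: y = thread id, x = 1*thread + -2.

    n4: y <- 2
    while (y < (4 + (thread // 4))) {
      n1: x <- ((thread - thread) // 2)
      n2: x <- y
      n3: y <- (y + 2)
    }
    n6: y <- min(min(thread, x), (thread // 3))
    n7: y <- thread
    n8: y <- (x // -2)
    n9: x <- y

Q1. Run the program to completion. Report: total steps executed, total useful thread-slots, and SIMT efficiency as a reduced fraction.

Answer: 14 steps, 96 useful, 6/7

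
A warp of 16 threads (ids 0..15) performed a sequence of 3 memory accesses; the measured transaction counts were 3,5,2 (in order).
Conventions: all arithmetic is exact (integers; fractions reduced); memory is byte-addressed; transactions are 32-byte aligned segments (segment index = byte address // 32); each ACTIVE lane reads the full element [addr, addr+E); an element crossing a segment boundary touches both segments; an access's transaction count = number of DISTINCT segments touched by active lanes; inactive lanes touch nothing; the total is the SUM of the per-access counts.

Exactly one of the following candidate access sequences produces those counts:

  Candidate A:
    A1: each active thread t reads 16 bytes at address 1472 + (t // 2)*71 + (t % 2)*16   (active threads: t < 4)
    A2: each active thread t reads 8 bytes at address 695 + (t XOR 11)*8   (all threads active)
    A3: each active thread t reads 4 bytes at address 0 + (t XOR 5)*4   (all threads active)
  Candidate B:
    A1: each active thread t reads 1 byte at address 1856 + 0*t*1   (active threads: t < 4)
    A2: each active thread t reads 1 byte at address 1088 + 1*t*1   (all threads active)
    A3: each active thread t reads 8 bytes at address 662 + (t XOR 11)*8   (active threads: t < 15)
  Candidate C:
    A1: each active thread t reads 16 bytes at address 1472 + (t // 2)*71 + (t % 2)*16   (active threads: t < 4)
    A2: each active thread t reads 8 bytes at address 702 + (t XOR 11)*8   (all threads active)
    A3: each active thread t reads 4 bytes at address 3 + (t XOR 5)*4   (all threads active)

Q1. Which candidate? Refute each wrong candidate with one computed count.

B: A1 gives 1 transaction, not 3
C: A3 gives 3 transactions, not 2
A: all counts match (3,5,2)

Answer: A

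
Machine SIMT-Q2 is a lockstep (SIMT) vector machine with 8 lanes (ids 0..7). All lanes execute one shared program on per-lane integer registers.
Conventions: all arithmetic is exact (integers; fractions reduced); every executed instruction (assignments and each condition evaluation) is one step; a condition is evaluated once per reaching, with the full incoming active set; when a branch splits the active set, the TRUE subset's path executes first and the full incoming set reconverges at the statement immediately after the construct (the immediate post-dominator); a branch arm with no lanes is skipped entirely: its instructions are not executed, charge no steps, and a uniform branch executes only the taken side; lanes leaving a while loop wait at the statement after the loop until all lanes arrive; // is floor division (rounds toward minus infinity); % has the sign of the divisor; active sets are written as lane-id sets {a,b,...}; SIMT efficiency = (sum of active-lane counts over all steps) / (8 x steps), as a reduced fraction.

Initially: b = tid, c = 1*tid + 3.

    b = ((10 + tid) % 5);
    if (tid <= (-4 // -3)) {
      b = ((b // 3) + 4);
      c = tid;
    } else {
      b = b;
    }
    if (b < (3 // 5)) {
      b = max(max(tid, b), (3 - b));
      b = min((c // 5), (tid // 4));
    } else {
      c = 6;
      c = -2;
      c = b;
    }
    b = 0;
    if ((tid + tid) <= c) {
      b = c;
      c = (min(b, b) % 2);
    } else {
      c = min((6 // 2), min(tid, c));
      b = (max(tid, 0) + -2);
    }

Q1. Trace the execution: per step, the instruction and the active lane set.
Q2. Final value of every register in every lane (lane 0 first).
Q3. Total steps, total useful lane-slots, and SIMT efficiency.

step 0: b <- ((10 + tid) % 5)        {0,1,2,3,4,5,6,7}
step 1: eval (tid <= (-4 // -3))     {0,1,2,3,4,5,6,7}
step 2: b <- ((b // 3) + 4)          {0,1}
step 3: c <- tid                     {0,1}
step 4: b <- b                       {2,3,4,5,6,7}
step 5: eval (b < (3 // 5))          {0,1,2,3,4,5,6,7}
step 6: c <- 6                       {0,1,2,3,4,5,6,7}
step 7: c <- -2                      {0,1,2,3,4,5,6,7}
step 8: c <- b                       {0,1,2,3,4,5,6,7}
step 9: b <- 0                       {0,1,2,3,4,5,6,7}
step 10: eval ((tid + tid) <= c)      {0,1,2,3,4,5,6,7}
step 11: b <- c                       {0,1}
step 12: c <- (min(b, b) % 2)         {0,1}
step 13: c <- min((6 // 2), min(tid, c)) {2,3,4,5,6,7}
step 14: b <- (max(tid, 0) + -2)      {2,3,4,5,6,7}

Answer: 15 steps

b: 4,4,0,1,2,3,4,5
c: 0,0,2,3,3,0,1,2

steps = 15; useful = 90; efficiency = 90/120 = 3/4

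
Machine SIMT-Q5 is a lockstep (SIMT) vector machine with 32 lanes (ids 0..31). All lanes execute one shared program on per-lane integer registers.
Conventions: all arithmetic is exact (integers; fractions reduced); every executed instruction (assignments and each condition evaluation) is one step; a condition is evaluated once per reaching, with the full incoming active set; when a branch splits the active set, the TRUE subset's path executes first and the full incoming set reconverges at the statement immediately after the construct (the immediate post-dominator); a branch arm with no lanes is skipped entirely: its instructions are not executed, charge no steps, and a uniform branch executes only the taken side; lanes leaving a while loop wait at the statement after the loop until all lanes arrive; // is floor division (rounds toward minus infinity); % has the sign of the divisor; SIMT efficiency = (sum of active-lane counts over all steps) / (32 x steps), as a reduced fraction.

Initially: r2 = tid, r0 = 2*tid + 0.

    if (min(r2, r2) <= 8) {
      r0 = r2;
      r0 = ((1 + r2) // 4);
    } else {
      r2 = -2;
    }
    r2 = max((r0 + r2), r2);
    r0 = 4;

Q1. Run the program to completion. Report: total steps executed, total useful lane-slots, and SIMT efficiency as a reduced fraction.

Answer: 6 steps, 137 useful, 137/192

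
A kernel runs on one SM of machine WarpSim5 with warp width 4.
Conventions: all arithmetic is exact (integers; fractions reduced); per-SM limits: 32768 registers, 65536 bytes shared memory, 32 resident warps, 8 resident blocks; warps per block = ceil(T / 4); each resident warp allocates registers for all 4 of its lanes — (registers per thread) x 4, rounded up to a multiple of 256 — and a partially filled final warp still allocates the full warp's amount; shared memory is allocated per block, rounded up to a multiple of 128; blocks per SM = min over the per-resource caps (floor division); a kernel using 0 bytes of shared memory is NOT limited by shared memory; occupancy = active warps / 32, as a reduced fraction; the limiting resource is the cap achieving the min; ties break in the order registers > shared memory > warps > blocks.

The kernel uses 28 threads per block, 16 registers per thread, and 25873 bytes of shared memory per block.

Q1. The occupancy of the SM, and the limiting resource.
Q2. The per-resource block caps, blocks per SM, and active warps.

Answer: occupancy 7/16, limited by shared memory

registers: 18 blocks
shared memory: 2 blocks
warps: 4 blocks
blocks: 8 blocks

Answer: 2 blocks, 14 active warps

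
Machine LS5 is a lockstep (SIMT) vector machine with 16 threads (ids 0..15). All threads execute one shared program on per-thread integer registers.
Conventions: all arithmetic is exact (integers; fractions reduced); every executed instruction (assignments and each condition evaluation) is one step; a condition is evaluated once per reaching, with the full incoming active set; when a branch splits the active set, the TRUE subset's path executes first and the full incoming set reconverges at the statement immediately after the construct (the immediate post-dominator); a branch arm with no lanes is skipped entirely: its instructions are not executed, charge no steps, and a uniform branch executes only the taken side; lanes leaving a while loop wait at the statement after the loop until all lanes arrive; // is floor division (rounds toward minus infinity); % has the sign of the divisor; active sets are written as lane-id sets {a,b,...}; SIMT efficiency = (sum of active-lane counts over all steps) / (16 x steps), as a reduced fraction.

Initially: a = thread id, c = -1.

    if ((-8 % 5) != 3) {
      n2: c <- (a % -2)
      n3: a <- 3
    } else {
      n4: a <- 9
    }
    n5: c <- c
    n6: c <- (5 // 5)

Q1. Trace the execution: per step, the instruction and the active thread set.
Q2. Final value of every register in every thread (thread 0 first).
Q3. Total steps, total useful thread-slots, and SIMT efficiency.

step 0: eval ((-8 % 5) != 3)         {0,1,2,3,4,5,6,7,8,9,10,11,12,13,14,15}
step 1: c <- (a % -2)                {0,1,2,3,4,5,6,7,8,9,10,11,12,13,14,15}
step 2: a <- 3                       {0,1,2,3,4,5,6,7,8,9,10,11,12,13,14,15}
step 3: c <- c                       {0,1,2,3,4,5,6,7,8,9,10,11,12,13,14,15}
step 4: c <- (5 // 5)                {0,1,2,3,4,5,6,7,8,9,10,11,12,13,14,15}

Answer: 5 steps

a: 3,3,3,3,3,3,3,3,3,3,3,3,3,3,3,3
c: 1,1,1,1,1,1,1,1,1,1,1,1,1,1,1,1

steps = 5; useful = 80; efficiency = 80/80 = 1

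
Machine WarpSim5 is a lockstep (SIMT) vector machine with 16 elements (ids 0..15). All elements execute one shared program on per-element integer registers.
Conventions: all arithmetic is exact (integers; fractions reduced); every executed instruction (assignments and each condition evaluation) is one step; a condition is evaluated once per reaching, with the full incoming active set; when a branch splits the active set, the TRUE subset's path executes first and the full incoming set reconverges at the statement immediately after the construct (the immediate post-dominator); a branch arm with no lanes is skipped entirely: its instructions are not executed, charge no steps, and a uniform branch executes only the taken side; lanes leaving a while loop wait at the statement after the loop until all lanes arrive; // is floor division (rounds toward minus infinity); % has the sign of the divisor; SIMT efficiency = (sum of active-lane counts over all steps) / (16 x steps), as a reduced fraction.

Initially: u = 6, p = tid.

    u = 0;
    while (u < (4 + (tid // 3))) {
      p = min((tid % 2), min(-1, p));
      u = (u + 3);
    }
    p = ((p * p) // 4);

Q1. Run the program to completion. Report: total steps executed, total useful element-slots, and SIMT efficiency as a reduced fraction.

Answer: 12 steps, 165 useful, 55/64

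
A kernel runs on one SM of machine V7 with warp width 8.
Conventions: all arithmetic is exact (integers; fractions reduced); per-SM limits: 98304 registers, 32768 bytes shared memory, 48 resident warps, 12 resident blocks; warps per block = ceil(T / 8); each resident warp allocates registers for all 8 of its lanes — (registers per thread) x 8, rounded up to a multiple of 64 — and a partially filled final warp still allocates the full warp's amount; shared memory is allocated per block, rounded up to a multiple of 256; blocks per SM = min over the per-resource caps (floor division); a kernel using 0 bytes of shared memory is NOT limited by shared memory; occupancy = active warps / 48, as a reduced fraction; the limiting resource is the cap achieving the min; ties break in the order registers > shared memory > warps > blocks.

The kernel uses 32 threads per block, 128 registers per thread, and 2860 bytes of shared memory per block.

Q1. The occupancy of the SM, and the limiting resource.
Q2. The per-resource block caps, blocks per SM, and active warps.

Answer: occupancy 5/6, limited by shared memory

registers: 24 blocks
shared memory: 10 blocks
warps: 12 blocks
blocks: 12 blocks

Answer: 10 blocks, 40 active warps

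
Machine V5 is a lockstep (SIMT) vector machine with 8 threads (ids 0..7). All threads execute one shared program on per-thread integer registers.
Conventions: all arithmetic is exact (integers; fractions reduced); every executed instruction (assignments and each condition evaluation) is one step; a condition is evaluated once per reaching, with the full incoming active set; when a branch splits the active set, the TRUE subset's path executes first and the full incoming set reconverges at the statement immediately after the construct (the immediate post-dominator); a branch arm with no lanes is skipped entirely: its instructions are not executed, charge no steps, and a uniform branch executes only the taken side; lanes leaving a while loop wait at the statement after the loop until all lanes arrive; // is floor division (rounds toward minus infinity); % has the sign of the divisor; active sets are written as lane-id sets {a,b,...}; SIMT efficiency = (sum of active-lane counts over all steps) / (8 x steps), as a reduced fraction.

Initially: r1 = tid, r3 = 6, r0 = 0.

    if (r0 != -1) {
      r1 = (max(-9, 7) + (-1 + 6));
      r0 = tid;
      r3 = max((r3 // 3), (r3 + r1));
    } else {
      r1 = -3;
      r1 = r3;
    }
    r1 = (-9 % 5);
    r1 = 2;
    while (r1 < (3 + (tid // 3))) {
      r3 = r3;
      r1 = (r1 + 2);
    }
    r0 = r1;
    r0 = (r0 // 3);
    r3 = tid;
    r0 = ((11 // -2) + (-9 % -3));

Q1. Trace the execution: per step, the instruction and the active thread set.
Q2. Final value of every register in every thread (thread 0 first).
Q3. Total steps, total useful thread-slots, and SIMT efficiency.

step 0: eval (r0 != -1)              {0,1,2,3,4,5,6,7}
step 1: r1 <- (max(-9, 7) + (-1 + 6)) {0,1,2,3,4,5,6,7}
step 2: r0 <- tid                    {0,1,2,3,4,5,6,7}
step 3: r3 <- max((r3 // 3), (r3 + r1)) {0,1,2,3,4,5,6,7}
step 4: r1 <- (-9 % 5)               {0,1,2,3,4,5,6,7}
step 5: r1 <- 2                      {0,1,2,3,4,5,6,7}
step 6: eval (r1 < (3 + (tid // 3))) {0,1,2,3,4,5,6,7}
step 7: r3 <- r3                     {0,1,2,3,4,5,6,7}
step 8: r1 <- (r1 + 2)               {0,1,2,3,4,5,6,7}
step 9: eval (r1 < (3 + (tid // 3))) {0,1,2,3,4,5,6,7}
step 10: r3 <- r3                     {6,7}
step 11: r1 <- (r1 + 2)               {6,7}
step 12: eval (r1 < (3 + (tid // 3))) {6,7}
step 13: r0 <- r1                     {0,1,2,3,4,5,6,7}
step 14: r0 <- (r0 // 3)              {0,1,2,3,4,5,6,7}
step 15: r3 <- tid                    {0,1,2,3,4,5,6,7}
step 16: r0 <- ((11 // -2) + (-9 % -3)) {0,1,2,3,4,5,6,7}

Answer: 17 steps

r1: 4,4,4,4,4,4,6,6
r3: 0,1,2,3,4,5,6,7
r0: -6,-6,-6,-6,-6,-6,-6,-6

steps = 17; useful = 118; efficiency = 118/136 = 59/68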